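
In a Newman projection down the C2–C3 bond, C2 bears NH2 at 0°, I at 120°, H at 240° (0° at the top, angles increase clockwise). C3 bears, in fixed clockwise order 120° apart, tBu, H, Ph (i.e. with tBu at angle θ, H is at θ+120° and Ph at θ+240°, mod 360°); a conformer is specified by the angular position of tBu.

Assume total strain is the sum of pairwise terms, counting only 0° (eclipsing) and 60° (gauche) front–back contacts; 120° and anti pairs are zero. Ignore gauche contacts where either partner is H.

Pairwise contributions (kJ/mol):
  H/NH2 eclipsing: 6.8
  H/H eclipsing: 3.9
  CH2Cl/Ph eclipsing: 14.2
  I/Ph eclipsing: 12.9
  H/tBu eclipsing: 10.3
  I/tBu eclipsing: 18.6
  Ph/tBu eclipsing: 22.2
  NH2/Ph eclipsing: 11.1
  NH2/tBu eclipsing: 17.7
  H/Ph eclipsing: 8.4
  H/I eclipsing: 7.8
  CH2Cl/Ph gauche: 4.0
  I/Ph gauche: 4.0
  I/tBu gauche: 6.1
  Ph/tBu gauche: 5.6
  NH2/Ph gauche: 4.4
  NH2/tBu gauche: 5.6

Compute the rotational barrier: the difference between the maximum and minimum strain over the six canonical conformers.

24.3 kJ/mol

tBu at 0° is eclipsed. NH2 at 0° is eclipsed with tBu at 0° (17.7); I at 120° is eclipsed with H at 120° (7.8); H at 240° is eclipsed with Ph at 240° (8.4). Total 33.9 kJ/mol.
tBu at 60° is staggered. NH2 at 0° is gauche with tBu at 60° (5.6); NH2 at 0° is gauche with Ph at 300° (4.4); I at 120° is gauche with tBu at 60° (6.1). Total 16.1 kJ/mol.
tBu at 120° is eclipsed. NH2 at 0° is eclipsed with Ph at 0° (11.1); I at 120° is eclipsed with tBu at 120° (18.6); H at 240° is eclipsed with H at 240° (3.9). Total 33.6 kJ/mol.
tBu at 180° is staggered. NH2 at 0° is gauche with Ph at 60° (4.4); I at 120° is gauche with tBu at 180° (6.1); I at 120° is gauche with Ph at 60° (4.0). Total 14.5 kJ/mol.
tBu at 240° is eclipsed. NH2 at 0° is eclipsed with H at 0° (6.8); I at 120° is eclipsed with Ph at 120° (12.9); H at 240° is eclipsed with tBu at 240° (10.3). Total 30.0 kJ/mol.
tBu at 300° is staggered. NH2 at 0° is gauche with tBu at 300° (5.6); I at 120° is gauche with Ph at 180° (4.0). Total 9.6 kJ/mol.
Max at 0° (33.9 kJ/mol), min at 300° (9.6 kJ/mol); barrier = 24.3 kJ/mol.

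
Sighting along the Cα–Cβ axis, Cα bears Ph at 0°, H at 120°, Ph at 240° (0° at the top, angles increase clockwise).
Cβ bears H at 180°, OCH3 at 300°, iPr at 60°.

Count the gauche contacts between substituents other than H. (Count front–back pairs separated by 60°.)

Non-H gauche pairs: Ph(0°)/OCH3(300°); Ph(0°)/iPr(60°); Ph(240°)/OCH3(300°) — 3 interactions.

3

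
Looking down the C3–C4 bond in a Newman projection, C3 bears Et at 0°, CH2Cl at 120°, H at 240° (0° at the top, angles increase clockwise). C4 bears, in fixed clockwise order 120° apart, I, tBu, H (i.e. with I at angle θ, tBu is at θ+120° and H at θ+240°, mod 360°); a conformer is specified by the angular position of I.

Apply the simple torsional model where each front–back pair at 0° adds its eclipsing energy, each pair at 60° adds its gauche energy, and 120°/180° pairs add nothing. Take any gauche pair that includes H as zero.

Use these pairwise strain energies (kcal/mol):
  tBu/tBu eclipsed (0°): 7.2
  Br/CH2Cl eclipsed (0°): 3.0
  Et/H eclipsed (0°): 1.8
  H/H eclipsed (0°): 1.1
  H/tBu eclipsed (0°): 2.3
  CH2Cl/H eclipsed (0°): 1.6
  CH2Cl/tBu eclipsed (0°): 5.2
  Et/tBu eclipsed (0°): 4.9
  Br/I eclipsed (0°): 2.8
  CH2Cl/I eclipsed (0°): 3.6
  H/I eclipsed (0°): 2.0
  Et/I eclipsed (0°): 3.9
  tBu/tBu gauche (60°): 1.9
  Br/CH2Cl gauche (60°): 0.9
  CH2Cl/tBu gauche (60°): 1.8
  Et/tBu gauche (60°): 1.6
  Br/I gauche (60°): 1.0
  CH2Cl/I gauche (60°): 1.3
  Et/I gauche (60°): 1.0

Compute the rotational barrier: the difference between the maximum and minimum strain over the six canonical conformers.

7.3 kcal/mol

I at 0° (eclipsed): Et(0°)/I(0°) eclipsed 3.9; CH2Cl(120°)/tBu(120°) eclipsed 5.2; H(240°)/H(240°) eclipsed 1.1 → 10.2 kcal/mol.
I at 60° (staggered): Et(0°)/I(60°) gauche 1.0; CH2Cl(120°)/I(60°) gauche 1.3; CH2Cl(120°)/tBu(180°) gauche 1.8 → 4.1 kcal/mol.
I at 120° (eclipsed): Et(0°)/H(0°) eclipsed 1.8; CH2Cl(120°)/I(120°) eclipsed 3.6; H(240°)/tBu(240°) eclipsed 2.3 → 7.7 kcal/mol.
I at 180° (staggered): Et(0°)/tBu(300°) gauche 1.6; CH2Cl(120°)/I(180°) gauche 1.3 → 2.9 kcal/mol.
I at 240° (eclipsed): Et(0°)/tBu(0°) eclipsed 4.9; CH2Cl(120°)/H(120°) eclipsed 1.6; H(240°)/I(240°) eclipsed 2.0 → 8.5 kcal/mol.
I at 300° (staggered): Et(0°)/I(300°) gauche 1.0; Et(0°)/tBu(60°) gauche 1.6; CH2Cl(120°)/tBu(60°) gauche 1.8 → 4.4 kcal/mol.
Max at 0° (10.2 kcal/mol), min at 180° (2.9 kcal/mol); barrier = 7.3 kcal/mol.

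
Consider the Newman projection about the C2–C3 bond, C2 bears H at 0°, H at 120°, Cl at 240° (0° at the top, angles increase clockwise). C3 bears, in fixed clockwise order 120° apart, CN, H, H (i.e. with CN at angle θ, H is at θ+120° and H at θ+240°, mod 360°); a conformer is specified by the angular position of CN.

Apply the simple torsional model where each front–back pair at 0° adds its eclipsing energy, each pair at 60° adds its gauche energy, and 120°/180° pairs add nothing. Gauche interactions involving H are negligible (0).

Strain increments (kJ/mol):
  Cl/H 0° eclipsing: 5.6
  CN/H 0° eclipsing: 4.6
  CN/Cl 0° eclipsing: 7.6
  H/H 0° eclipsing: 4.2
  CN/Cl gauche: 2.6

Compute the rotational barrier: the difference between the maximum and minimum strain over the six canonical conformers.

16.0 kJ/mol

CN at 0° (eclipsed): H–CN eclipsed, H–H eclipsed, Cl–H eclipsed; 4.6 + 4.2 + 5.6 = 14.4 kJ/mol.
CN at 60° (staggered): no non-H gauche contacts → 0.0 kJ/mol.
CN at 120° (eclipsed): H–H eclipsed, H–CN eclipsed, Cl–H eclipsed; 4.2 + 4.6 + 5.6 = 14.4 kJ/mol.
CN at 180° (staggered): Cl–CN gauche; 2.6 = 2.6 kJ/mol.
CN at 240° (eclipsed): H–H eclipsed, H–H eclipsed, Cl–CN eclipsed; 4.2 + 4.2 + 7.6 = 16.0 kJ/mol.
CN at 300° (staggered): Cl–CN gauche; 2.6 = 2.6 kJ/mol.
Max at 240° (16.0 kJ/mol), min at 60° (0.0 kJ/mol); barrier = 16.0 kJ/mol.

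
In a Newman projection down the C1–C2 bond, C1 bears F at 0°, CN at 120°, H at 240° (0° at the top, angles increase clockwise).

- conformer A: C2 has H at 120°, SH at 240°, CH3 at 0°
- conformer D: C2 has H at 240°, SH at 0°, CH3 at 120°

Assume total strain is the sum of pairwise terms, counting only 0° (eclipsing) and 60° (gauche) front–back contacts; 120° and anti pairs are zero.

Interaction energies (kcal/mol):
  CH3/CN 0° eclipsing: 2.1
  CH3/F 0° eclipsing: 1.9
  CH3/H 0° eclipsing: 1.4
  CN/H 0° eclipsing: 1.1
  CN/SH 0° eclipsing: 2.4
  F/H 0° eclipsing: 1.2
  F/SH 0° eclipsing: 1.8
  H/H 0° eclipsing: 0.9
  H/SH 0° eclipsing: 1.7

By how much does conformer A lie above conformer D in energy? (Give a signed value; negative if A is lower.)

-0.1 kcal/mol

A (eclipsed): F(0°)/CH3(0°) eclipsed 1.9; CN(120°)/H(120°) eclipsed 1.1; H(240°)/SH(240°) eclipsed 1.7 → 4.7 kcal/mol.
D (eclipsed): F(0°)/SH(0°) eclipsed 1.8; CN(120°)/CH3(120°) eclipsed 2.1; H(240°)/H(240°) eclipsed 0.9 → 4.8 kcal/mol.
E(A) − E(D) = 4.7 − 4.8 = -0.1 kcal/mol.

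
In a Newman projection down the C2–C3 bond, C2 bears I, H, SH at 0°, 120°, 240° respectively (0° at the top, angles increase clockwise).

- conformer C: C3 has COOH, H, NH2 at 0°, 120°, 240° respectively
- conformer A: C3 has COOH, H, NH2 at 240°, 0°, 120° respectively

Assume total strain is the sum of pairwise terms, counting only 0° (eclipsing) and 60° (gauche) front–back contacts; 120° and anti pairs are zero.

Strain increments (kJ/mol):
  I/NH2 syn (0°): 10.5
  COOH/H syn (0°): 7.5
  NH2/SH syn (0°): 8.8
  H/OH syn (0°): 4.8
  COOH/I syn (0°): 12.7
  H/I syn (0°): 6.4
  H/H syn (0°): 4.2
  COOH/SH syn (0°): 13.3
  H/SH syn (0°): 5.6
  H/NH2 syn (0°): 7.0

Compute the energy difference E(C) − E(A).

-1.0 kJ/mol

C is eclipsed. I at 0° is eclipsed with COOH at 0° (12.7); H at 120° is eclipsed with H at 120° (4.2); SH at 240° is eclipsed with NH2 at 240° (8.8). Total 25.7 kJ/mol.
A is eclipsed. I at 0° is eclipsed with H at 0° (6.4); H at 120° is eclipsed with NH2 at 120° (7.0); SH at 240° is eclipsed with COOH at 240° (13.3). Total 26.7 kJ/mol.
E(C) − E(A) = 25.7 − 26.7 = -1.0 kJ/mol.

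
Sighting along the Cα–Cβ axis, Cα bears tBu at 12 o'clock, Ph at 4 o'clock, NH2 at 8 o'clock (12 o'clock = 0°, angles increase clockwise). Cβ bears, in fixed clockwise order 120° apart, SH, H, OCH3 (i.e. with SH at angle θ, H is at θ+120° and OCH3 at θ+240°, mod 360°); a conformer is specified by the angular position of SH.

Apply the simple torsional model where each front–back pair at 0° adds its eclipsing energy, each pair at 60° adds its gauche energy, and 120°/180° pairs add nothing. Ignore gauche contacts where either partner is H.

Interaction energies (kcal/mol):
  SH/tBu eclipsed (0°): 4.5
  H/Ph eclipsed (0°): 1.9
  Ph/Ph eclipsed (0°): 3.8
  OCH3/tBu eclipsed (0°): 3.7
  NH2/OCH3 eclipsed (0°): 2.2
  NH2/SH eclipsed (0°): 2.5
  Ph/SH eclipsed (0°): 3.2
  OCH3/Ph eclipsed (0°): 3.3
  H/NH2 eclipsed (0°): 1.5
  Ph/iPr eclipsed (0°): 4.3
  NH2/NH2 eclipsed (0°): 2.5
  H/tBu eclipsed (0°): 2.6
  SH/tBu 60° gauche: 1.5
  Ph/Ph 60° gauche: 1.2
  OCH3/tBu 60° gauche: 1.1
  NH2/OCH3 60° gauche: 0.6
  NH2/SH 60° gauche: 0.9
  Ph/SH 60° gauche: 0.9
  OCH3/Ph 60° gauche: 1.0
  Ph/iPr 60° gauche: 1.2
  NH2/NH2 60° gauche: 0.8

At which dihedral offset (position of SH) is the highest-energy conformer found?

SH at 0° (eclipsed): tBu–SH eclipsed, Ph–H eclipsed, NH2–OCH3 eclipsed; 4.5 + 1.9 + 2.2 = 8.6 kcal/mol.
SH at 60° (staggered): tBu–SH gauche, tBu–OCH3 gauche, Ph–SH gauche, NH2–OCH3 gauche; 1.5 + 1.1 + 0.9 + 0.6 = 4.1 kcal/mol.
SH at 120° (eclipsed): tBu–OCH3 eclipsed, Ph–SH eclipsed, NH2–H eclipsed; 3.7 + 3.2 + 1.5 = 8.4 kcal/mol.
SH at 180° (staggered): tBu–OCH3 gauche, Ph–SH gauche, Ph–OCH3 gauche, NH2–SH gauche; 1.1 + 0.9 + 1.0 + 0.9 = 3.9 kcal/mol.
SH at 240° (eclipsed): tBu–H eclipsed, Ph–OCH3 eclipsed, NH2–SH eclipsed; 2.6 + 3.3 + 2.5 = 8.4 kcal/mol.
SH at 300° (staggered): tBu–SH gauche, Ph–OCH3 gauche, NH2–SH gauche, NH2–OCH3 gauche; 1.5 + 1.0 + 0.9 + 0.6 = 4.0 kcal/mol.
The maximum (8.6 kcal/mol) occurs with SH at 0°.

0°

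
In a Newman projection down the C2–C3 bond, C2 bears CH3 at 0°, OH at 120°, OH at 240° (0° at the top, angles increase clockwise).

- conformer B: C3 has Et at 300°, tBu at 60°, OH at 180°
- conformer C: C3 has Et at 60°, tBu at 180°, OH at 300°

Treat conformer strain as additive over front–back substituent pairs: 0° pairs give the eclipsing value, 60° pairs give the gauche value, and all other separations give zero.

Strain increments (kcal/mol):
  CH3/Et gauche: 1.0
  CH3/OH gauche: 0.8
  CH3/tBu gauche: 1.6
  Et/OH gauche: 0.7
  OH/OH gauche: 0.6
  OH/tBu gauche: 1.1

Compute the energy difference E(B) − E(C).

+0.3 kcal/mol

B (staggered): CH3–Et gauche, CH3–tBu gauche, OH–tBu gauche, OH–OH gauche, OH–Et gauche, OH–OH gauche; 1.0 + 1.6 + 1.1 + 0.6 + 0.7 + 0.6 = 5.6 kcal/mol.
C (staggered): CH3–Et gauche, CH3–OH gauche, OH–Et gauche, OH–tBu gauche, OH–tBu gauche, OH–OH gauche; 1.0 + 0.8 + 0.7 + 1.1 + 1.1 + 0.6 = 5.3 kcal/mol.
E(B) − E(C) = 5.6 − 5.3 = +0.3 kcal/mol.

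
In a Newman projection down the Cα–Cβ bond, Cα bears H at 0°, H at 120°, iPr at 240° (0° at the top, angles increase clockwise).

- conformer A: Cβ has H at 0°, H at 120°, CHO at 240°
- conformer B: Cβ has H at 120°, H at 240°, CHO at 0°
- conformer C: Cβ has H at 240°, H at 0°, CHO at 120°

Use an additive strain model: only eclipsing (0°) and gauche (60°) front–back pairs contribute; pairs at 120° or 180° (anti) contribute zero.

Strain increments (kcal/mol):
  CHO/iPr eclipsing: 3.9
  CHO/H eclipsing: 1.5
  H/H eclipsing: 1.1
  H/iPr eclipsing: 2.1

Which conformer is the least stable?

A

A (eclipsed): H–H eclipsed, H–H eclipsed, iPr–CHO eclipsed; 1.1 + 1.1 + 3.9 = 6.1 kcal/mol.
B (eclipsed): H–CHO eclipsed, H–H eclipsed, iPr–H eclipsed; 1.5 + 1.1 + 2.1 = 4.7 kcal/mol.
C (eclipsed): H–H eclipsed, H–CHO eclipsed, iPr–H eclipsed; 1.1 + 1.5 + 2.1 = 4.7 kcal/mol.
A has the highest total (6.1 kcal/mol).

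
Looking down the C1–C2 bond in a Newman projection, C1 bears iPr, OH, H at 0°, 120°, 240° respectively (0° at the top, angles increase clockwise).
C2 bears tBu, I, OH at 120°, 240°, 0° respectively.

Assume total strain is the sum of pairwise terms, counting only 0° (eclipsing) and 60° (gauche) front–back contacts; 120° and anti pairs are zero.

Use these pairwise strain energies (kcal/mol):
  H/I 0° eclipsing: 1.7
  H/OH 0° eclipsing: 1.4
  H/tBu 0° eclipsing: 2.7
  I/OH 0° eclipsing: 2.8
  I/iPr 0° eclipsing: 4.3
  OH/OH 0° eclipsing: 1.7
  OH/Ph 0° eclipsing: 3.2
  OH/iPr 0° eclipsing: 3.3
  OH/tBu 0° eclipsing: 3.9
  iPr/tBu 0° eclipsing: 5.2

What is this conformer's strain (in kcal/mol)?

This conformer (eclipsed): iPr(0°)/OH(0°) eclipsed 3.3; OH(120°)/tBu(120°) eclipsed 3.9; H(240°)/I(240°) eclipsed 1.7 → 8.9 kcal/mol.

8.9 kcal/mol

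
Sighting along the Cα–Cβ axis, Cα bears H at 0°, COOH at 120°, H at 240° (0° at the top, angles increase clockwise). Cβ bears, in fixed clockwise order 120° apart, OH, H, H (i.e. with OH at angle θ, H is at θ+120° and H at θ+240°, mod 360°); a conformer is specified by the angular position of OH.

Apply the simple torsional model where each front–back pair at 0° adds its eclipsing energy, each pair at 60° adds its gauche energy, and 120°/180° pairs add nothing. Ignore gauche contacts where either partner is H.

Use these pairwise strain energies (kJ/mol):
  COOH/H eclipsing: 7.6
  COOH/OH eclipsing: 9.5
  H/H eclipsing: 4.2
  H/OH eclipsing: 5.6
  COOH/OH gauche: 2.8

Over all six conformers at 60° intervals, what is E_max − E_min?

OH at 0° (eclipsed): H(0°)/OH(0°) eclipsed 5.6; COOH(120°)/H(120°) eclipsed 7.6; H(240°)/H(240°) eclipsed 4.2 → 17.4 kJ/mol.
OH at 60° (staggered): COOH(120°)/OH(60°) gauche 2.8 → 2.8 kJ/mol.
OH at 120° (eclipsed): H(0°)/H(0°) eclipsed 4.2; COOH(120°)/OH(120°) eclipsed 9.5; H(240°)/H(240°) eclipsed 4.2 → 17.9 kJ/mol.
OH at 180° (staggered): COOH(120°)/OH(180°) gauche 2.8 → 2.8 kJ/mol.
OH at 240° (eclipsed): H(0°)/H(0°) eclipsed 4.2; COOH(120°)/H(120°) eclipsed 7.6; H(240°)/OH(240°) eclipsed 5.6 → 17.4 kJ/mol.
OH at 300° (staggered): no non-H gauche contacts → 0.0 kJ/mol.
Max at 120° (17.9 kJ/mol), min at 300° (0.0 kJ/mol); barrier = 17.9 kJ/mol.

17.9 kJ/mol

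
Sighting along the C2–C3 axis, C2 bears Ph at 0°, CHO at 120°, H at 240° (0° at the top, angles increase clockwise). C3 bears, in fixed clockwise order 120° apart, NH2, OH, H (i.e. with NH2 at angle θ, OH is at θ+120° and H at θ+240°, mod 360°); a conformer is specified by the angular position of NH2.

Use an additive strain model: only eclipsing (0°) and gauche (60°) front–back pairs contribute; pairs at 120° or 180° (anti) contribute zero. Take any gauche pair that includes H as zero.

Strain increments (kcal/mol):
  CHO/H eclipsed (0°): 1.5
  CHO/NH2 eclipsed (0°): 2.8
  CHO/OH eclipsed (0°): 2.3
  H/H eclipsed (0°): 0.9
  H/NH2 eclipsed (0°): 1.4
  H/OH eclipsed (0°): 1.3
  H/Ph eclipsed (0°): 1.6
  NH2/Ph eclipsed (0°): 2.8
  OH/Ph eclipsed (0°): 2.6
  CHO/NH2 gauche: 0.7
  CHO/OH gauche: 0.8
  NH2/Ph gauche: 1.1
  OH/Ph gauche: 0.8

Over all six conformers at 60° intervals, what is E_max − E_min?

NH2 at 0° is eclipsed. Ph at 0° is eclipsed with NH2 at 0° (2.8); CHO at 120° is eclipsed with OH at 120° (2.3); H at 240° is eclipsed with H at 240° (0.9). Total 6.0 kcal/mol.
NH2 at 60° is staggered. Ph at 0° is gauche with NH2 at 60° (1.1); CHO at 120° is gauche with NH2 at 60° (0.7); CHO at 120° is gauche with OH at 180° (0.8). Total 2.6 kcal/mol.
NH2 at 120° is eclipsed. Ph at 0° is eclipsed with H at 0° (1.6); CHO at 120° is eclipsed with NH2 at 120° (2.8); H at 240° is eclipsed with OH at 240° (1.3). Total 5.7 kcal/mol.
NH2 at 180° is staggered. Ph at 0° is gauche with OH at 300° (0.8); CHO at 120° is gauche with NH2 at 180° (0.7). Total 1.5 kcal/mol.
NH2 at 240° is eclipsed. Ph at 0° is eclipsed with OH at 0° (2.6); CHO at 120° is eclipsed with H at 120° (1.5); H at 240° is eclipsed with NH2 at 240° (1.4). Total 5.5 kcal/mol.
NH2 at 300° is staggered. Ph at 0° is gauche with NH2 at 300° (1.1); Ph at 0° is gauche with OH at 60° (0.8); CHO at 120° is gauche with OH at 60° (0.8). Total 2.7 kcal/mol.
Max at 0° (6.0 kcal/mol), min at 180° (1.5 kcal/mol); barrier = 4.5 kcal/mol.

4.5 kcal/mol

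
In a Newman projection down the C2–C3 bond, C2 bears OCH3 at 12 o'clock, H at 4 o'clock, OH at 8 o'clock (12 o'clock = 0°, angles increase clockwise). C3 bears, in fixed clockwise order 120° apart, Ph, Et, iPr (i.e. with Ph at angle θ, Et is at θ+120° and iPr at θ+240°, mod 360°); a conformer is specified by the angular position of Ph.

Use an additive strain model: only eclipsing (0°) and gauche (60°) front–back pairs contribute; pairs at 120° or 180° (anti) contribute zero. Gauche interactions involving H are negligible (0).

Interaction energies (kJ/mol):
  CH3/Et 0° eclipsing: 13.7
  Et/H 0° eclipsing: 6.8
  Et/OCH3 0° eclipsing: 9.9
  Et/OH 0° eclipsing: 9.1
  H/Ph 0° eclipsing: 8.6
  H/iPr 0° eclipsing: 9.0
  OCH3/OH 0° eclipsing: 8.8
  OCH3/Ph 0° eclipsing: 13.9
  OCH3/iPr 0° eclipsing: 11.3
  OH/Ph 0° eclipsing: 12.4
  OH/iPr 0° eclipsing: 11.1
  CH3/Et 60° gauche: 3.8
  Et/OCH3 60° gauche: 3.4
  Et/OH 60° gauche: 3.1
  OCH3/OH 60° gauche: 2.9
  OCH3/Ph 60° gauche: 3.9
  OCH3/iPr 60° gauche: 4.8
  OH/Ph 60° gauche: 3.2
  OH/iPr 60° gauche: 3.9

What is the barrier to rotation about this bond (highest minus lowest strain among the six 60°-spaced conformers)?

Ph at 0° is eclipsed. OCH3 at 0° is eclipsed with Ph at 0° (13.9); H at 120° is eclipsed with Et at 120° (6.8); OH at 240° is eclipsed with iPr at 240° (11.1). Total 31.8 kJ/mol.
Ph at 60° is staggered. OCH3 at 0° is gauche with Ph at 60° (3.9); OCH3 at 0° is gauche with iPr at 300° (4.8); OH at 240° is gauche with Et at 180° (3.1); OH at 240° is gauche with iPr at 300° (3.9). Total 15.7 kJ/mol.
Ph at 120° is eclipsed. OCH3 at 0° is eclipsed with iPr at 0° (11.3); H at 120° is eclipsed with Ph at 120° (8.6); OH at 240° is eclipsed with Et at 240° (9.1). Total 29.0 kJ/mol.
Ph at 180° is staggered. OCH3 at 0° is gauche with Et at 300° (3.4); OCH3 at 0° is gauche with iPr at 60° (4.8); OH at 240° is gauche with Ph at 180° (3.2); OH at 240° is gauche with Et at 300° (3.1). Total 14.5 kJ/mol.
Ph at 240° is eclipsed. OCH3 at 0° is eclipsed with Et at 0° (9.9); H at 120° is eclipsed with iPr at 120° (9.0); OH at 240° is eclipsed with Ph at 240° (12.4). Total 31.3 kJ/mol.
Ph at 300° is staggered. OCH3 at 0° is gauche with Ph at 300° (3.9); OCH3 at 0° is gauche with Et at 60° (3.4); OH at 240° is gauche with Ph at 300° (3.2); OH at 240° is gauche with iPr at 180° (3.9). Total 14.4 kJ/mol.
Max at 0° (31.8 kJ/mol), min at 300° (14.4 kJ/mol); barrier = 17.4 kJ/mol.

17.4 kJ/mol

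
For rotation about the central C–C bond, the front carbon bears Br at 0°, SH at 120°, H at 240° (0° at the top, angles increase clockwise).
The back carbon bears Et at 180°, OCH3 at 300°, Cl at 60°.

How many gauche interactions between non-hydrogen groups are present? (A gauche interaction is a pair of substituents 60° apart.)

4

Non-H gauche pairs: Br(0°)/OCH3(300°); Br(0°)/Cl(60°); SH(120°)/Et(180°); SH(120°)/Cl(60°) — 4 interactions.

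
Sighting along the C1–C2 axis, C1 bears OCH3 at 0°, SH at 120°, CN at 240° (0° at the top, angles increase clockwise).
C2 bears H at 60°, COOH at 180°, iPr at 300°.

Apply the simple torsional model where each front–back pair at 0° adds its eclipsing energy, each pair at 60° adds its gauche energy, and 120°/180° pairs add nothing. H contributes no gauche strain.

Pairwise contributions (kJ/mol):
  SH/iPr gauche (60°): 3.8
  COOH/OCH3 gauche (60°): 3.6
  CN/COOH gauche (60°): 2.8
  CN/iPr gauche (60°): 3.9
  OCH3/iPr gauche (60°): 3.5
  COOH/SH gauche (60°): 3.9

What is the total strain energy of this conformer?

14.1 kJ/mol

This conformer (staggered): OCH3(0°)/iPr(300°) gauche 3.5; SH(120°)/COOH(180°) gauche 3.9; CN(240°)/COOH(180°) gauche 2.8; CN(240°)/iPr(300°) gauche 3.9 → 14.1 kJ/mol.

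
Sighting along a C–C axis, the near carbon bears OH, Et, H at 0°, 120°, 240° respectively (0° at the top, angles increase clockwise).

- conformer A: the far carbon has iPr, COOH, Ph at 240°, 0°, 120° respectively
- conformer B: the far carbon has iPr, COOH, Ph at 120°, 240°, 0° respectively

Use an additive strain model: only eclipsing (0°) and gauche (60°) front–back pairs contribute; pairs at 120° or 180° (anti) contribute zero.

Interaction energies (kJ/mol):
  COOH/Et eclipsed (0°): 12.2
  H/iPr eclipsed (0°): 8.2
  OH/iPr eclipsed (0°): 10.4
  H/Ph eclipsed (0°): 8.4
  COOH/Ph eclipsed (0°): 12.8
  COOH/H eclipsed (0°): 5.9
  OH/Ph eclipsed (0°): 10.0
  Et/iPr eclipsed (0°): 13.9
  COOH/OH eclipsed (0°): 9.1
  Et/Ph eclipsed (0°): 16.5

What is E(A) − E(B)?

A (eclipsed): OH–COOH eclipsed, Et–Ph eclipsed, H–iPr eclipsed; 9.1 + 16.5 + 8.2 = 33.8 kJ/mol.
B (eclipsed): OH–Ph eclipsed, Et–iPr eclipsed, H–COOH eclipsed; 10.0 + 13.9 + 5.9 = 29.8 kJ/mol.
E(A) − E(B) = 33.8 − 29.8 = +4.0 kJ/mol.

+4.0 kJ/mol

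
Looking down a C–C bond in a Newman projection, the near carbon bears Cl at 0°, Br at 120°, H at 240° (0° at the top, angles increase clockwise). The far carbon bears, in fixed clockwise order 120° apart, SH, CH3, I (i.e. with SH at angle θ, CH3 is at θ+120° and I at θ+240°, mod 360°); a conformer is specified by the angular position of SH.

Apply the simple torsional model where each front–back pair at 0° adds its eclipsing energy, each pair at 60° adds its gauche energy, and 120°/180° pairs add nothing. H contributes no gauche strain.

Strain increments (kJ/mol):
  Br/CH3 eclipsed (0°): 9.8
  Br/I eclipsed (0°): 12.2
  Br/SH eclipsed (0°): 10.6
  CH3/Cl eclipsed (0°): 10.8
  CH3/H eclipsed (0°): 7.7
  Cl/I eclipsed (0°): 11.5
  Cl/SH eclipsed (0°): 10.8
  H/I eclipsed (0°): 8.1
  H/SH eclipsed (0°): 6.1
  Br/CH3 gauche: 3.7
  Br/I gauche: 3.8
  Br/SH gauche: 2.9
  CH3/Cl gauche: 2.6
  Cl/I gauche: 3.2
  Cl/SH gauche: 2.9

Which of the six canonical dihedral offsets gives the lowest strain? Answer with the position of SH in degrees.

SH at 0° (eclipsed): Cl–SH eclipsed, Br–CH3 eclipsed, H–I eclipsed; 10.8 + 9.8 + 8.1 = 28.7 kJ/mol.
SH at 60° (staggered): Cl–SH gauche, Cl–I gauche, Br–SH gauche, Br–CH3 gauche; 2.9 + 3.2 + 2.9 + 3.7 = 12.7 kJ/mol.
SH at 120° (eclipsed): Cl–I eclipsed, Br–SH eclipsed, H–CH3 eclipsed; 11.5 + 10.6 + 7.7 = 29.8 kJ/mol.
SH at 180° (staggered): Cl–CH3 gauche, Cl–I gauche, Br–SH gauche, Br–I gauche; 2.6 + 3.2 + 2.9 + 3.8 = 12.5 kJ/mol.
SH at 240° (eclipsed): Cl–CH3 eclipsed, Br–I eclipsed, H–SH eclipsed; 10.8 + 12.2 + 6.1 = 29.1 kJ/mol.
SH at 300° (staggered): Cl–SH gauche, Cl–CH3 gauche, Br–CH3 gauche, Br–I gauche; 2.9 + 2.6 + 3.7 + 3.8 = 13.0 kJ/mol.
The minimum (12.5 kJ/mol) occurs with SH at 180°.

180°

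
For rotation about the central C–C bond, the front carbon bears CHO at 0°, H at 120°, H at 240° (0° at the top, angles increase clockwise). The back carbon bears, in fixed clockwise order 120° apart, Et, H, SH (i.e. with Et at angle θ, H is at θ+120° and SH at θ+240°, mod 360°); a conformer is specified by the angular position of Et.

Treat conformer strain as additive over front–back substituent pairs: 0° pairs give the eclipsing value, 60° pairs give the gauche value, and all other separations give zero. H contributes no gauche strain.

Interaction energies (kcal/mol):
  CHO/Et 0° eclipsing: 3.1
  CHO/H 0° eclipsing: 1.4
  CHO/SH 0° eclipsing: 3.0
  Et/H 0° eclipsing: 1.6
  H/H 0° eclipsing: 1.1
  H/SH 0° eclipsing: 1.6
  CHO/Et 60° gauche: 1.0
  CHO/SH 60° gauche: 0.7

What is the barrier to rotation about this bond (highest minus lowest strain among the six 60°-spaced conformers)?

Et at 0° (eclipsed): CHO(0°)/Et(0°) eclipsed 3.1; H(120°)/H(120°) eclipsed 1.1; H(240°)/SH(240°) eclipsed 1.6 → 5.8 kcal/mol.
Et at 60° (staggered): CHO(0°)/Et(60°) gauche 1.0; CHO(0°)/SH(300°) gauche 0.7 → 1.7 kcal/mol.
Et at 120° (eclipsed): CHO(0°)/SH(0°) eclipsed 3.0; H(120°)/Et(120°) eclipsed 1.6; H(240°)/H(240°) eclipsed 1.1 → 5.7 kcal/mol.
Et at 180° (staggered): CHO(0°)/SH(60°) gauche 0.7 → 0.7 kcal/mol.
Et at 240° (eclipsed): CHO(0°)/H(0°) eclipsed 1.4; H(120°)/SH(120°) eclipsed 1.6; H(240°)/Et(240°) eclipsed 1.6 → 4.6 kcal/mol.
Et at 300° (staggered): CHO(0°)/Et(300°) gauche 1.0 → 1.0 kcal/mol.
Max at 0° (5.8 kcal/mol), min at 180° (0.7 kcal/mol); barrier = 5.1 kcal/mol.

5.1 kcal/mol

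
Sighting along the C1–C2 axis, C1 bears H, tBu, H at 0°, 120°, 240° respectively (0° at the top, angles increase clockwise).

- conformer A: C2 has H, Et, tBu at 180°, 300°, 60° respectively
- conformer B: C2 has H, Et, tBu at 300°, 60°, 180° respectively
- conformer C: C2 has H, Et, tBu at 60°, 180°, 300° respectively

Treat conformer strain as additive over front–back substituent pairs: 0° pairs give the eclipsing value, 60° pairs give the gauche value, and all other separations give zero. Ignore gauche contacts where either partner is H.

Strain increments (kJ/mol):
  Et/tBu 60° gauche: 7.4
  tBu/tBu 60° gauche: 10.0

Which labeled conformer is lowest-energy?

A (staggered): tBu(120°)/tBu(60°) gauche 10.0 → 10.0 kJ/mol.
B (staggered): tBu(120°)/Et(60°) gauche 7.4; tBu(120°)/tBu(180°) gauche 10.0 → 17.4 kJ/mol.
C (staggered): tBu(120°)/Et(180°) gauche 7.4 → 7.4 kJ/mol.
C has the lowest total (7.4 kJ/mol).

C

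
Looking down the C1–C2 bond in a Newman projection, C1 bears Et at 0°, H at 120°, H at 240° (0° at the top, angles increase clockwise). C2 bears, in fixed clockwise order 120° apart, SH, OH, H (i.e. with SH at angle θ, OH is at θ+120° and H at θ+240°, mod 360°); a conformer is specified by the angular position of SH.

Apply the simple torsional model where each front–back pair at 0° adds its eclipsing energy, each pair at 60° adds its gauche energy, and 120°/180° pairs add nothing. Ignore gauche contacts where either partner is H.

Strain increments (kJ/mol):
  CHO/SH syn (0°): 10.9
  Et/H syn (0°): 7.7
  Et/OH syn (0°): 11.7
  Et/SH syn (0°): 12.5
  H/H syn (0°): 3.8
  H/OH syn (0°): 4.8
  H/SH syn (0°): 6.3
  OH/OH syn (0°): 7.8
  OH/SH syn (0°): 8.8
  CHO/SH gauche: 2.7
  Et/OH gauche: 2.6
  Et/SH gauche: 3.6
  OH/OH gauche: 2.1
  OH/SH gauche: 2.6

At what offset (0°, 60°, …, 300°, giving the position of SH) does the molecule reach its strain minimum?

180°

SH at 0° (eclipsed): Et–SH eclipsed, H–OH eclipsed, H–H eclipsed; 12.5 + 4.8 + 3.8 = 21.1 kJ/mol.
SH at 60° (staggered): Et–SH gauche; 3.6 = 3.6 kJ/mol.
SH at 120° (eclipsed): Et–H eclipsed, H–SH eclipsed, H–OH eclipsed; 7.7 + 6.3 + 4.8 = 18.8 kJ/mol.
SH at 180° (staggered): Et–OH gauche; 2.6 = 2.6 kJ/mol.
SH at 240° (eclipsed): Et–OH eclipsed, H–H eclipsed, H–SH eclipsed; 11.7 + 3.8 + 6.3 = 21.8 kJ/mol.
SH at 300° (staggered): Et–SH gauche, Et–OH gauche; 3.6 + 2.6 = 6.2 kJ/mol.
The minimum (2.6 kJ/mol) occurs with SH at 180°.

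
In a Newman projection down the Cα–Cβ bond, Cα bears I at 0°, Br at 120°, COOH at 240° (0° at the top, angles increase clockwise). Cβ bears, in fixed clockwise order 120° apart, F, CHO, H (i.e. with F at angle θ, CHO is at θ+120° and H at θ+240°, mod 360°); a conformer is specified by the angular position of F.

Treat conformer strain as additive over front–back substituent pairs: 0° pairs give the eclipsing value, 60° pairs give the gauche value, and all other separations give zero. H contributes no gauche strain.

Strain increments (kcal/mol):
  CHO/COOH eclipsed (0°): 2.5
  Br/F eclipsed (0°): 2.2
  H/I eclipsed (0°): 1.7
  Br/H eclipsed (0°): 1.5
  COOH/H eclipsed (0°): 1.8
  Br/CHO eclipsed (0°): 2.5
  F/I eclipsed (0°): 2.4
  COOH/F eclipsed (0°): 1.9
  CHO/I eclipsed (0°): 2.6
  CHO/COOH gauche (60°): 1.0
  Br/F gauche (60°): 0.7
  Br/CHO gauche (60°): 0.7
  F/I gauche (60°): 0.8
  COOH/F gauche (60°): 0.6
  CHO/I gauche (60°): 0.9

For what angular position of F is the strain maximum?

F at 0° (eclipsed): I(0°)/F(0°) eclipsed 2.4; Br(120°)/CHO(120°) eclipsed 2.5; COOH(240°)/H(240°) eclipsed 1.8 → 6.7 kcal/mol.
F at 60° (staggered): I(0°)/F(60°) gauche 0.8; Br(120°)/F(60°) gauche 0.7; Br(120°)/CHO(180°) gauche 0.7; COOH(240°)/CHO(180°) gauche 1.0 → 3.2 kcal/mol.
F at 120° (eclipsed): I(0°)/H(0°) eclipsed 1.7; Br(120°)/F(120°) eclipsed 2.2; COOH(240°)/CHO(240°) eclipsed 2.5 → 6.4 kcal/mol.
F at 180° (staggered): I(0°)/CHO(300°) gauche 0.9; Br(120°)/F(180°) gauche 0.7; COOH(240°)/F(180°) gauche 0.6; COOH(240°)/CHO(300°) gauche 1.0 → 3.2 kcal/mol.
F at 240° (eclipsed): I(0°)/CHO(0°) eclipsed 2.6; Br(120°)/H(120°) eclipsed 1.5; COOH(240°)/F(240°) eclipsed 1.9 → 6.0 kcal/mol.
F at 300° (staggered): I(0°)/F(300°) gauche 0.8; I(0°)/CHO(60°) gauche 0.9; Br(120°)/CHO(60°) gauche 0.7; COOH(240°)/F(300°) gauche 0.6 → 3.0 kcal/mol.
The maximum (6.7 kcal/mol) occurs with F at 0°.

0°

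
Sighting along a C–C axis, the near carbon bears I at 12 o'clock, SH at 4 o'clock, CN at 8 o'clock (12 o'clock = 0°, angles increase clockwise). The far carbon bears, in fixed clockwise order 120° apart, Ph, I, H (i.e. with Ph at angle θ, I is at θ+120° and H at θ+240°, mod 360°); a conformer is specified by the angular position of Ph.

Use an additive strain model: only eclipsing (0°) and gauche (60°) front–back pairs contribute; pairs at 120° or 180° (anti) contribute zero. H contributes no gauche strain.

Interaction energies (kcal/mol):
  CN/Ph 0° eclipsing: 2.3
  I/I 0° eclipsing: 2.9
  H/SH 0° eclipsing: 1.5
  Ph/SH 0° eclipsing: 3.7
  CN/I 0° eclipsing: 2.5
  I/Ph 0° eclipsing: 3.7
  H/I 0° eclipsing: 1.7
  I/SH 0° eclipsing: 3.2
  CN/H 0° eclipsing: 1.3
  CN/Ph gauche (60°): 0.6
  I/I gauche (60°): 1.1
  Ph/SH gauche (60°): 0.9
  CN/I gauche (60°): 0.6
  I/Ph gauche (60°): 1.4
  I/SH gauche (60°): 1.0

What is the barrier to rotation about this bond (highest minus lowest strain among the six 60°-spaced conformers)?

5.0 kcal/mol

Ph at 0° is eclipsed. I at 0° is eclipsed with Ph at 0° (3.7); SH at 120° is eclipsed with I at 120° (3.2); CN at 240° is eclipsed with H at 240° (1.3). Total 8.2 kcal/mol.
Ph at 60° is staggered. I at 0° is gauche with Ph at 60° (1.4); SH at 120° is gauche with Ph at 60° (0.9); SH at 120° is gauche with I at 180° (1.0); CN at 240° is gauche with I at 180° (0.6). Total 3.9 kcal/mol.
Ph at 120° is eclipsed. I at 0° is eclipsed with H at 0° (1.7); SH at 120° is eclipsed with Ph at 120° (3.7); CN at 240° is eclipsed with I at 240° (2.5). Total 7.9 kcal/mol.
Ph at 180° is staggered. I at 0° is gauche with I at 300° (1.1); SH at 120° is gauche with Ph at 180° (0.9); CN at 240° is gauche with Ph at 180° (0.6); CN at 240° is gauche with I at 300° (0.6). Total 3.2 kcal/mol.
Ph at 240° is eclipsed. I at 0° is eclipsed with I at 0° (2.9); SH at 120° is eclipsed with H at 120° (1.5); CN at 240° is eclipsed with Ph at 240° (2.3). Total 6.7 kcal/mol.
Ph at 300° is staggered. I at 0° is gauche with Ph at 300° (1.4); I at 0° is gauche with I at 60° (1.1); SH at 120° is gauche with I at 60° (1.0); CN at 240° is gauche with Ph at 300° (0.6). Total 4.1 kcal/mol.
Max at 0° (8.2 kcal/mol), min at 180° (3.2 kcal/mol); barrier = 5.0 kcal/mol.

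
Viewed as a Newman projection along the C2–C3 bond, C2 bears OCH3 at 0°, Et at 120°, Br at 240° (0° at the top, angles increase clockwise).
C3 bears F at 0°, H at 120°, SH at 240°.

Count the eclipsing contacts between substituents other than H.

Non-H eclipsing pairs: OCH3(0°)/F(0°); Br(240°)/SH(240°) — 2 interactions.

2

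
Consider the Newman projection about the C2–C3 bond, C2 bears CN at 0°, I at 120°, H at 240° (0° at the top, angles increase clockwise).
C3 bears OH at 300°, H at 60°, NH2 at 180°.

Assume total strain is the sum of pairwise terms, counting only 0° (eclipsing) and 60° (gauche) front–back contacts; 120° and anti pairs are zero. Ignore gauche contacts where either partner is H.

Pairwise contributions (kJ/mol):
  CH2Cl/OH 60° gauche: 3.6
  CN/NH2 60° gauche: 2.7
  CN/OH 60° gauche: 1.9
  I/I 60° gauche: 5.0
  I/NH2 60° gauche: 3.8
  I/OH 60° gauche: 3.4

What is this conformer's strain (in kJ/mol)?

This conformer (staggered): CN–OH gauche, I–NH2 gauche; 1.9 + 3.8 = 5.7 kJ/mol.

5.7 kJ/mol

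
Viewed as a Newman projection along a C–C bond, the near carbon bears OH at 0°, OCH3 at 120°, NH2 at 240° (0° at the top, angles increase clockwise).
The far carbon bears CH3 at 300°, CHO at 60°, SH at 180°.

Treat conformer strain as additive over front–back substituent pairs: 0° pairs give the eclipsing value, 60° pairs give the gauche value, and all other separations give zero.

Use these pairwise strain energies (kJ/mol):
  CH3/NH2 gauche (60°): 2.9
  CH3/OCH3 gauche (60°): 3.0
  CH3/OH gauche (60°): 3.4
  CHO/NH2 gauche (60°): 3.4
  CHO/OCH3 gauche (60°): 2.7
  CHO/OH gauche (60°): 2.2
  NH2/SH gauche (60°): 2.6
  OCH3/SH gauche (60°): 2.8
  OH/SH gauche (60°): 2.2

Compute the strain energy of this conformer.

16.6 kJ/mol

This conformer (staggered): OH–CH3 gauche, OH–CHO gauche, OCH3–CHO gauche, OCH3–SH gauche, NH2–CH3 gauche, NH2–SH gauche; 3.4 + 2.2 + 2.7 + 2.8 + 2.9 + 2.6 = 16.6 kJ/mol.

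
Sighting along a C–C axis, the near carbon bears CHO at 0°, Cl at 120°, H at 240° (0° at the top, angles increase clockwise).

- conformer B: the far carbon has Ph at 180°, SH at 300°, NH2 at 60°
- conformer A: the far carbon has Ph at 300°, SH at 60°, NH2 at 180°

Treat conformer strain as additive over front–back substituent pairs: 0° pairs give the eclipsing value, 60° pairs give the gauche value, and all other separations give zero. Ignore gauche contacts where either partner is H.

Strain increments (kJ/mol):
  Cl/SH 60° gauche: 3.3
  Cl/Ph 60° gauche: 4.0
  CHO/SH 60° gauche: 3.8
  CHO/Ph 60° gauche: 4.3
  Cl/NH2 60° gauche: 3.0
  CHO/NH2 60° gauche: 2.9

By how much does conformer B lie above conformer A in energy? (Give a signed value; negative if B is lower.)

B is staggered. CHO at 0° is gauche with SH at 300° (3.8); CHO at 0° is gauche with NH2 at 60° (2.9); Cl at 120° is gauche with Ph at 180° (4.0); Cl at 120° is gauche with NH2 at 60° (3.0). Total 13.7 kJ/mol.
A is staggered. CHO at 0° is gauche with Ph at 300° (4.3); CHO at 0° is gauche with SH at 60° (3.8); Cl at 120° is gauche with SH at 60° (3.3); Cl at 120° is gauche with NH2 at 180° (3.0). Total 14.4 kJ/mol.
E(B) − E(A) = 13.7 − 14.4 = -0.7 kJ/mol.

-0.7 kJ/mol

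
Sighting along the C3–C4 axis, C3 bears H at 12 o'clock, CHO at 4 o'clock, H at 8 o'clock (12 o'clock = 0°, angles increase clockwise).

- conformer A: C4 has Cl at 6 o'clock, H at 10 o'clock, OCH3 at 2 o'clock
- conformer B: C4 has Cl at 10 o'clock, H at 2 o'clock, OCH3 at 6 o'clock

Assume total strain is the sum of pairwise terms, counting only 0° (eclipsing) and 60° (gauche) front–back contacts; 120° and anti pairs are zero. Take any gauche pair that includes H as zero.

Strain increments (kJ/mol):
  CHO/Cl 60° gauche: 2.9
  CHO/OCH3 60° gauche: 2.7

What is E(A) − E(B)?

+2.9 kJ/mol

A (staggered): CHO(120°)/Cl(180°) gauche 2.9; CHO(120°)/OCH3(60°) gauche 2.7 → 5.6 kJ/mol.
B (staggered): CHO(120°)/OCH3(180°) gauche 2.7 → 2.7 kJ/mol.
E(A) − E(B) = 5.6 − 2.7 = +2.9 kJ/mol.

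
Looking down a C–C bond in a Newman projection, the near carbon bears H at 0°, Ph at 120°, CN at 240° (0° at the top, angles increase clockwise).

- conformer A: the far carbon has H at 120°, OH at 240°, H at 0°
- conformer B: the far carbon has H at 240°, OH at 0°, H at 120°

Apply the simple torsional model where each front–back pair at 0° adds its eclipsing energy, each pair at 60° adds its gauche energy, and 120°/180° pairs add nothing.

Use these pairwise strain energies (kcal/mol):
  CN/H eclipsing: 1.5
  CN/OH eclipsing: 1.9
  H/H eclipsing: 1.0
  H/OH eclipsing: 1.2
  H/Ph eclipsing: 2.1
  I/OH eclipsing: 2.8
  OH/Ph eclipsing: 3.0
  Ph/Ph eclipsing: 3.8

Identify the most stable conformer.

B

A (eclipsed): H–H eclipsed, Ph–H eclipsed, CN–OH eclipsed; 1.0 + 2.1 + 1.9 = 5.0 kcal/mol.
B (eclipsed): H–OH eclipsed, Ph–H eclipsed, CN–H eclipsed; 1.2 + 2.1 + 1.5 = 4.8 kcal/mol.
B has the lowest total (4.8 kcal/mol).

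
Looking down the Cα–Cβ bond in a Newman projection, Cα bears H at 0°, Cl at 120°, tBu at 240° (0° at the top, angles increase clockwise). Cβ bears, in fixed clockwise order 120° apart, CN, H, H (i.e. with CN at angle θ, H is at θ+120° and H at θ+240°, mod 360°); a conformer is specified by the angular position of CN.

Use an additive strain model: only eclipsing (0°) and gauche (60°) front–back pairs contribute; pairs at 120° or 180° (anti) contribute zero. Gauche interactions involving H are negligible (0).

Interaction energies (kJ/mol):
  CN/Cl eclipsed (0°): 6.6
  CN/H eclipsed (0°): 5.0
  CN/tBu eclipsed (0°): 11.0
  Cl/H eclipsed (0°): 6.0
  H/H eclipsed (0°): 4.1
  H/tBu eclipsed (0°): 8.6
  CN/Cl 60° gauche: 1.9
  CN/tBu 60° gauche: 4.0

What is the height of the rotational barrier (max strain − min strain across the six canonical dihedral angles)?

19.2 kJ/mol

CN at 0° (eclipsed): H–CN eclipsed, Cl–H eclipsed, tBu–H eclipsed; 5.0 + 6.0 + 8.6 = 19.6 kJ/mol.
CN at 60° (staggered): Cl–CN gauche; 1.9 = 1.9 kJ/mol.
CN at 120° (eclipsed): H–H eclipsed, Cl–CN eclipsed, tBu–H eclipsed; 4.1 + 6.6 + 8.6 = 19.3 kJ/mol.
CN at 180° (staggered): Cl–CN gauche, tBu–CN gauche; 1.9 + 4.0 = 5.9 kJ/mol.
CN at 240° (eclipsed): H–H eclipsed, Cl–H eclipsed, tBu–CN eclipsed; 4.1 + 6.0 + 11.0 = 21.1 kJ/mol.
CN at 300° (staggered): tBu–CN gauche; 4.0 = 4.0 kJ/mol.
Max at 240° (21.1 kJ/mol), min at 60° (1.9 kJ/mol); barrier = 19.2 kJ/mol.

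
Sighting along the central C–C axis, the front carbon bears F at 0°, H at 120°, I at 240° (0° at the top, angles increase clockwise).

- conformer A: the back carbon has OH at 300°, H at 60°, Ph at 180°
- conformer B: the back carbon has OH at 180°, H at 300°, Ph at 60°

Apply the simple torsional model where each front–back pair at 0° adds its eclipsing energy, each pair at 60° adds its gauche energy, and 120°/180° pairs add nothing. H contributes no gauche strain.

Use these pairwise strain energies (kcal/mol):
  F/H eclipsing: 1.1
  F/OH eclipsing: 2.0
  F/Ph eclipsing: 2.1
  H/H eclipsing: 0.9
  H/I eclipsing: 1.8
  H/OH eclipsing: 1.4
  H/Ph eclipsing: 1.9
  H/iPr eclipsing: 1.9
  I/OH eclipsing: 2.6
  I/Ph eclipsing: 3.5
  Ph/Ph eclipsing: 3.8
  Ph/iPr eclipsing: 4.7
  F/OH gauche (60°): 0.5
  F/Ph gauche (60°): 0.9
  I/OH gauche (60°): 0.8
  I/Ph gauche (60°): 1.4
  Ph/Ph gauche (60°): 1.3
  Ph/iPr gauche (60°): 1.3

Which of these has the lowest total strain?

A (staggered): F(0°)/OH(300°) gauche 0.5; I(240°)/OH(300°) gauche 0.8; I(240°)/Ph(180°) gauche 1.4 → 2.7 kcal/mol.
B (staggered): F(0°)/Ph(60°) gauche 0.9; I(240°)/OH(180°) gauche 0.8 → 1.7 kcal/mol.
B has the lowest total (1.7 kcal/mol).

B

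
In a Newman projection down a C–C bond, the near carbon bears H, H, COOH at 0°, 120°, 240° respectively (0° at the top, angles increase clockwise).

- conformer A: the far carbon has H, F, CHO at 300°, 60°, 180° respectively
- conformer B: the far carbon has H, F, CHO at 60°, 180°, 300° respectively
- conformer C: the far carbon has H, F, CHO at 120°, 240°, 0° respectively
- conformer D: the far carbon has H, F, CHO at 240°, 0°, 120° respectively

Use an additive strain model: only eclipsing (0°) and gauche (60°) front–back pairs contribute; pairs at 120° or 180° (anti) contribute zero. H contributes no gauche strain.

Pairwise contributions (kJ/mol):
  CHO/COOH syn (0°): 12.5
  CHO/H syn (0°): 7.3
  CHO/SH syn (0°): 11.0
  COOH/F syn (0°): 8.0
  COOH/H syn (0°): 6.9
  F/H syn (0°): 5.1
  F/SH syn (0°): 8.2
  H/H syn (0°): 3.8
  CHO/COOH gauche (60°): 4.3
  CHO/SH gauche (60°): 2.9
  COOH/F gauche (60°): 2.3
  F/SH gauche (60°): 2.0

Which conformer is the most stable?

A

A (staggered): COOH–CHO gauche; 4.3 = 4.3 kJ/mol.
B (staggered): COOH–F gauche, COOH–CHO gauche; 2.3 + 4.3 = 6.6 kJ/mol.
C (eclipsed): H–CHO eclipsed, H–H eclipsed, COOH–F eclipsed; 7.3 + 3.8 + 8.0 = 19.1 kJ/mol.
D (eclipsed): H–F eclipsed, H–CHO eclipsed, COOH–H eclipsed; 5.1 + 7.3 + 6.9 = 19.3 kJ/mol.
A has the lowest total (4.3 kJ/mol).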